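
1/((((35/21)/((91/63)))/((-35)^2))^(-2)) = 9/10144225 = 0.00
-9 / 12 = -0.75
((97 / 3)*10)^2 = 940900 / 9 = 104544.44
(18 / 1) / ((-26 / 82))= -738 / 13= -56.77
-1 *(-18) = 18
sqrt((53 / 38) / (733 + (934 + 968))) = sqrt(5306890) / 100130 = 0.02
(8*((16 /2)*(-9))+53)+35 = -488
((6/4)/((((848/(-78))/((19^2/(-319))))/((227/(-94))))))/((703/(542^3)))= -85397.88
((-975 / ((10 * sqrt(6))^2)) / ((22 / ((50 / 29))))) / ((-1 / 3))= 975 / 2552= 0.38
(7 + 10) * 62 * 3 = 3162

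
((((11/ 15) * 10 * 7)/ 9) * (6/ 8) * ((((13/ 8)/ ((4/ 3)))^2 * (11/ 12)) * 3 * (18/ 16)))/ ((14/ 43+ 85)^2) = 0.00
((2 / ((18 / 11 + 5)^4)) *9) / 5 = 263538 / 141991205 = 0.00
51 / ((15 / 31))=105.40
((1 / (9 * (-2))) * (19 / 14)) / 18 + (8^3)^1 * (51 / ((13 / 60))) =120516.92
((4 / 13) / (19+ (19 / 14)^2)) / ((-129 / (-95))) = 784 / 72111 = 0.01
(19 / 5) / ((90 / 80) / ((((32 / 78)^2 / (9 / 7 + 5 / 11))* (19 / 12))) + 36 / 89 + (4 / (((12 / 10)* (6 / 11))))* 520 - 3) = 5699941632 / 4773744350885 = 0.00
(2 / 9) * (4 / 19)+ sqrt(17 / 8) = 1.50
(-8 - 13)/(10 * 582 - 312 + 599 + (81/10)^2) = -2100/617261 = -0.00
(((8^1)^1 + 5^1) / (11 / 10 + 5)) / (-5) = -26 / 61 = -0.43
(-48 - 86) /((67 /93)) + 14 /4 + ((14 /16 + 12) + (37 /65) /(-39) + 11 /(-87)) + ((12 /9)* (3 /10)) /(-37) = -1231472937 /7253480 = -169.78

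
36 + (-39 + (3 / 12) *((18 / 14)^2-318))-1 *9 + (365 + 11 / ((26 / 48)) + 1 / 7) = 294.36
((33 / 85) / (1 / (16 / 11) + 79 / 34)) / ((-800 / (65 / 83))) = -11 / 87150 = -0.00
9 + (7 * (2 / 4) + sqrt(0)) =25 / 2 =12.50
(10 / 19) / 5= 2 / 19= 0.11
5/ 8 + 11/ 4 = 27/ 8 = 3.38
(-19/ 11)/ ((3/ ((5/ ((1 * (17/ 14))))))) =-1330/ 561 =-2.37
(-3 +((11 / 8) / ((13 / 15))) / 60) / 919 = -1237 / 382304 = -0.00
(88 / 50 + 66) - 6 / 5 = 1664 / 25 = 66.56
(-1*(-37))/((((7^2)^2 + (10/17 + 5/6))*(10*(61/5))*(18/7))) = 4403/89687202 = 0.00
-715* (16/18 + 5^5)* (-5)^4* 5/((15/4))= -50287737500/27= -1862508796.30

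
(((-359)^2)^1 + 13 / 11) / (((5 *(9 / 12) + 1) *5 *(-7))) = -298464 / 385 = -775.23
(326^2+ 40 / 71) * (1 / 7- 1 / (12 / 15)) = -117663.34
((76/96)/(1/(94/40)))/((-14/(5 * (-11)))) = 7.31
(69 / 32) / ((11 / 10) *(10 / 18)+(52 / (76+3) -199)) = -49059 / 4498768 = -0.01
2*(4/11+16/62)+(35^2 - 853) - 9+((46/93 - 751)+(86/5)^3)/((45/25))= 638554138/230175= 2774.21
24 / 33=8 / 11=0.73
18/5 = 3.60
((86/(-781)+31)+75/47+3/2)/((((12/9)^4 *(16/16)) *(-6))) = -67365567/37587968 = -1.79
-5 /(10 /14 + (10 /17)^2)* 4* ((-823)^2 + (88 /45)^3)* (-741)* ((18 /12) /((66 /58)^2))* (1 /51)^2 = 4216385.18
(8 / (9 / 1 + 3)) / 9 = 2 / 27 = 0.07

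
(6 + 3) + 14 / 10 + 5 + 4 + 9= 28.40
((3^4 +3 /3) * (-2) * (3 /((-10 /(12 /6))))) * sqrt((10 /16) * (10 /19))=246 * sqrt(19) /19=56.44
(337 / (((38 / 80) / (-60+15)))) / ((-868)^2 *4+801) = -606600 / 57275443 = -0.01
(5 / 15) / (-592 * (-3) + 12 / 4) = 1 / 5337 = 0.00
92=92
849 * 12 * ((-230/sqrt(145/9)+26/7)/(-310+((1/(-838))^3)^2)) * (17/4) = -129955322512612282438272/250497035685997947091+689762865643865191403136 * sqrt(145)/1037773433556277209377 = 7484.73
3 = 3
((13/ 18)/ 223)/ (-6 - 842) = -13/ 3403872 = -0.00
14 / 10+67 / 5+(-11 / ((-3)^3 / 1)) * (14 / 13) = 26744 / 1755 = 15.24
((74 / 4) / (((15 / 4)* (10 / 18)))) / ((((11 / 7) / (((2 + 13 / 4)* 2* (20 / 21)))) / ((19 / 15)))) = 19684 / 275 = 71.58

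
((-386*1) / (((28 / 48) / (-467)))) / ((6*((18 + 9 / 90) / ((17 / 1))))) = 61289080 / 1267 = 48373.39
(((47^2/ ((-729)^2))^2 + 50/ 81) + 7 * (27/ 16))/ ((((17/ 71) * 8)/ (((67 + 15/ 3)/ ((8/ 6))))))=3987976847332955/ 11380864284864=350.41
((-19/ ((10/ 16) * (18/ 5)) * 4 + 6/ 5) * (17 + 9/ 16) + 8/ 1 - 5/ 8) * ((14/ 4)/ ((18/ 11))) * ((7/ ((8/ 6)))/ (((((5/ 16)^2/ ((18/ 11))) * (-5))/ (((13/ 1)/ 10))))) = 259027132/ 9375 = 27629.56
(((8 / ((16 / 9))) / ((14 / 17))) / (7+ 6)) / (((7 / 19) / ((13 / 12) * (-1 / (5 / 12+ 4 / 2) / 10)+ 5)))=4177359 / 738920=5.65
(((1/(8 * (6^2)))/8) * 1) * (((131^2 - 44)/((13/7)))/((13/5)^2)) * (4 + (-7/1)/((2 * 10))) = 43733935/20247552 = 2.16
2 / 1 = 2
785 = 785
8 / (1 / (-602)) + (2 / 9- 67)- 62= -44503 / 9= -4944.78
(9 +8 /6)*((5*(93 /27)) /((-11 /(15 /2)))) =-121.34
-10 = -10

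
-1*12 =-12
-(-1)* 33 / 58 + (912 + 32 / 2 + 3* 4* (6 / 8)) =937.57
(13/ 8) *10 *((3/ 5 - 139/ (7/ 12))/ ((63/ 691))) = -24909859/ 588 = -42363.71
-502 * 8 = -4016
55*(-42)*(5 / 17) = -679.41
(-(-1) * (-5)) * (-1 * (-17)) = -85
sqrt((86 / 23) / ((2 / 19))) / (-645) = -sqrt(18791) / 14835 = -0.01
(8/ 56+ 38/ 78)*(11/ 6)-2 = -692/ 819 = -0.84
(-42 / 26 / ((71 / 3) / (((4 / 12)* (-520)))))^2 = 139.97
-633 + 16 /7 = -4415 /7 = -630.71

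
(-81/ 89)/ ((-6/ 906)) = 12231/ 89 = 137.43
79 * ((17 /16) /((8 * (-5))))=-1343 /640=-2.10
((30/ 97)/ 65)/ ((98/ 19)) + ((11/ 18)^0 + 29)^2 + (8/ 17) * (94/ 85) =900.52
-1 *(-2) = 2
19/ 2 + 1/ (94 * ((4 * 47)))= 167885/ 17672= 9.50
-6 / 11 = -0.55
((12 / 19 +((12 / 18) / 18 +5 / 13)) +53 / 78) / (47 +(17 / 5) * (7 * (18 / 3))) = 115555 / 12657762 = 0.01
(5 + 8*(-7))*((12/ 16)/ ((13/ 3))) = -459/ 52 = -8.83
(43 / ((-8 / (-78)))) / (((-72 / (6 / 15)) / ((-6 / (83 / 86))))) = 24037 / 1660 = 14.48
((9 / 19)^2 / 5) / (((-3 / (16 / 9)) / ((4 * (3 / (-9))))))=64 / 1805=0.04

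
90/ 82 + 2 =127/ 41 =3.10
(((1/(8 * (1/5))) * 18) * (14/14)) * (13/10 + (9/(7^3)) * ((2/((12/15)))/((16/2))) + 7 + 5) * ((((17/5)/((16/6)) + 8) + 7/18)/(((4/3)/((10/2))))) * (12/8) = 233348103/28672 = 8138.54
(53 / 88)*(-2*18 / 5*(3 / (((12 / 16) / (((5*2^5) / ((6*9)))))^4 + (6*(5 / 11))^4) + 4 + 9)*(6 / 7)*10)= -3917894692363659286 / 8074634323731437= -485.21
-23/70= -0.33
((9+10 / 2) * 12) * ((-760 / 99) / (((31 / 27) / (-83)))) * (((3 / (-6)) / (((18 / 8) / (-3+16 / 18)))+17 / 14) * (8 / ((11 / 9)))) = 3853431040 / 3751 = 1027307.66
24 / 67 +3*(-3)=-579 / 67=-8.64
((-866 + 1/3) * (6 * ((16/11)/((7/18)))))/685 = -213696/7535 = -28.36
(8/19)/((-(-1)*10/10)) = 8/19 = 0.42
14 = 14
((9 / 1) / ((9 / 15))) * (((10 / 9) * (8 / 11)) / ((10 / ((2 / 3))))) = 80 / 99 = 0.81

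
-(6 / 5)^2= -36 / 25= -1.44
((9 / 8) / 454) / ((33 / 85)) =255 / 39952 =0.01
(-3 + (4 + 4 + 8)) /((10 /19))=247 /10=24.70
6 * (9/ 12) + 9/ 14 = 36/ 7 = 5.14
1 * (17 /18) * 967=16439 /18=913.28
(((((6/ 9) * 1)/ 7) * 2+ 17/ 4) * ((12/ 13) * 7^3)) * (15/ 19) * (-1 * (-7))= 1919085/ 247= 7769.57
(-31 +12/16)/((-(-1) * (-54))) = 121/216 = 0.56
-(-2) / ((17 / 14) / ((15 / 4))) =105 / 17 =6.18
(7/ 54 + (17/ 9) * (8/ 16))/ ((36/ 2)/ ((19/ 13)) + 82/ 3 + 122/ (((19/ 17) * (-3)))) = 551/ 1674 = 0.33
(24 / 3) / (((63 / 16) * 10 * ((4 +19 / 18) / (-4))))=-512 / 3185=-0.16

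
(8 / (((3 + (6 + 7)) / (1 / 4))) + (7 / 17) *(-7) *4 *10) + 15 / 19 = -114.38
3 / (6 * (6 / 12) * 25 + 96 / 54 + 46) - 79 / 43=-1.81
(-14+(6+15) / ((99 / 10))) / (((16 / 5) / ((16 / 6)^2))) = -7840 / 297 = -26.40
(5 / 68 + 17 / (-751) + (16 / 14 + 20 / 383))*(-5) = -852948955 / 136913308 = -6.23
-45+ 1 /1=-44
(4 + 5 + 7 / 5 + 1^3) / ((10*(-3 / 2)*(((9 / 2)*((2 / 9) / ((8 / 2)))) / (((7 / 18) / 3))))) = -266 / 675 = -0.39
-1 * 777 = -777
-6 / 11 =-0.55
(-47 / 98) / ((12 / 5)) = -235 / 1176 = -0.20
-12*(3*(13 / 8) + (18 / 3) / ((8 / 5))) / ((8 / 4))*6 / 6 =-207 / 4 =-51.75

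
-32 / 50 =-16 / 25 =-0.64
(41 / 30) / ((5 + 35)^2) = 41 / 48000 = 0.00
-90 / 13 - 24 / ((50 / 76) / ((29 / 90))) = -91054 / 4875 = -18.68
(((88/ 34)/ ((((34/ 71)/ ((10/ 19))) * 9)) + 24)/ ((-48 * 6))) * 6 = -300419/ 593028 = -0.51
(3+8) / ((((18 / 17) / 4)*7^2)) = 374 / 441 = 0.85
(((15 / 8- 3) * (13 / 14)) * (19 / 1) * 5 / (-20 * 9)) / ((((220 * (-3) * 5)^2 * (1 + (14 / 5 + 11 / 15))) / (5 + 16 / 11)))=17537 / 243285504000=0.00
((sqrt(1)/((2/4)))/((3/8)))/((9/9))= 16/3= 5.33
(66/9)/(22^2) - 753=-49697/66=-752.98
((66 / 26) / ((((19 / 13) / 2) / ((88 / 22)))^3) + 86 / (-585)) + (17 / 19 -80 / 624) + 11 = 427.92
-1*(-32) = 32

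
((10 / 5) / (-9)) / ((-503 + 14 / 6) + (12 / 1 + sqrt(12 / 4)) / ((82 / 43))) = 7052* sqrt(3) / 14790401533 + 19945024 / 44371204599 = 0.00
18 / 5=3.60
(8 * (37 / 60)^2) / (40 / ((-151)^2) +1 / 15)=31214569 / 702030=44.46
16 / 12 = 4 / 3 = 1.33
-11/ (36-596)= 11/ 560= 0.02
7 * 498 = 3486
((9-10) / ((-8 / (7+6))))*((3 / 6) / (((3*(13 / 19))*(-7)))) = -19 / 336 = -0.06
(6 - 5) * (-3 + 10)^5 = 16807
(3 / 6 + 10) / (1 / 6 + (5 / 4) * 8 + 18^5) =63 / 11337469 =0.00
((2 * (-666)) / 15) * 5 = -444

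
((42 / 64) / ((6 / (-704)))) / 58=-77 / 58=-1.33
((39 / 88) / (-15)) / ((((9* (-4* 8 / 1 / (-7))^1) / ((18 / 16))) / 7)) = -637 / 112640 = -0.01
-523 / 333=-1.57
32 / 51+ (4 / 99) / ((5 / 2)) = 5416 / 8415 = 0.64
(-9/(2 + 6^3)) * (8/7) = -0.05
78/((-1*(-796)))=39/398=0.10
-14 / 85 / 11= -14 / 935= -0.01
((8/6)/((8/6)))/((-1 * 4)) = -1/4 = -0.25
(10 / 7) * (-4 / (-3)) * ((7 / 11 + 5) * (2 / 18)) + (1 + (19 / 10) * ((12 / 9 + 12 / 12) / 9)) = 55831 / 20790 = 2.69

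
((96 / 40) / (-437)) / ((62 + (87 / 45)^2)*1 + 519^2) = -135 / 6622845998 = -0.00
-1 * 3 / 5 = -3 / 5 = -0.60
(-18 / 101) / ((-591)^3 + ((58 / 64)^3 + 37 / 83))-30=-567037578499453746 / 18901252617192407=-30.00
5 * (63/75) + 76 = 401/5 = 80.20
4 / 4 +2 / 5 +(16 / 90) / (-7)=433 / 315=1.37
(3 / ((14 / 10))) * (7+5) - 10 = 110 / 7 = 15.71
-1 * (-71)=71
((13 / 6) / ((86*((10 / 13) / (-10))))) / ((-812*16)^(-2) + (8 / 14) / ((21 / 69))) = -7131464704 / 40882126977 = -0.17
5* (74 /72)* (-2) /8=-185 /144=-1.28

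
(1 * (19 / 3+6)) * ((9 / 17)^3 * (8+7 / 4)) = 350649 / 19652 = 17.84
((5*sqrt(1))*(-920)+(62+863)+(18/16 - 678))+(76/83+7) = -2884389/664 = -4343.96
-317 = -317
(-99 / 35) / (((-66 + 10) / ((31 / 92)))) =0.02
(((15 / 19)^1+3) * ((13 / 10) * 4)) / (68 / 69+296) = 32292 / 486685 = 0.07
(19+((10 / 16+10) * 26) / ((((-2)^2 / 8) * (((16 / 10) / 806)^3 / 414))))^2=3501995226901271307876998249281 / 4096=854979303442693190399657800.00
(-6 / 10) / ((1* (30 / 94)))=-1.88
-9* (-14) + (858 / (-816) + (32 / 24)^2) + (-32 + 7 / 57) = 2205811 / 23256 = 94.85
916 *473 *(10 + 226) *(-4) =-409004992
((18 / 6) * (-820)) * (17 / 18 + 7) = -58630 / 3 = -19543.33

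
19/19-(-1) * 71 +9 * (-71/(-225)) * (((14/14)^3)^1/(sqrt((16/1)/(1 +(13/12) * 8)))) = 71 * sqrt(87)/300 +72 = 74.21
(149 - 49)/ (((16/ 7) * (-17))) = -175/ 68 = -2.57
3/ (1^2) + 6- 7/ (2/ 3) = -1.50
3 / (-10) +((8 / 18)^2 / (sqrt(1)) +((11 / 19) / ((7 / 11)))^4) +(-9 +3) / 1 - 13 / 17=-26636483287111 / 4308642928170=-6.18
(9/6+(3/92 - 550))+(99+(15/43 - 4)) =-1792537/3956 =-453.12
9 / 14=0.64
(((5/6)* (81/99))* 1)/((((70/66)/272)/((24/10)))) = 14688/35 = 419.66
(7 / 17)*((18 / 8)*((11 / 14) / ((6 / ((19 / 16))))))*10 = 3135 / 2176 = 1.44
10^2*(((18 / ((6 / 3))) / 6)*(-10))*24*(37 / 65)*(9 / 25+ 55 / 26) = -8572752 / 169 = -50726.34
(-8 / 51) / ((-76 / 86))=172 / 969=0.18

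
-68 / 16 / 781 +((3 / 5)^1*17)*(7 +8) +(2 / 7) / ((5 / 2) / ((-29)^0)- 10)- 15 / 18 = 16633143 / 109340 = 152.12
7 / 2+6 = 19 / 2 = 9.50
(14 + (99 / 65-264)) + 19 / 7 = -111822 / 455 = -245.76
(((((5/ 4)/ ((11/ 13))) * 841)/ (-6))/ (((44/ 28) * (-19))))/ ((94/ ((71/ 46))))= 27168505/ 238581024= 0.11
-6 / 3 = -2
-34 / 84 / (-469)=17 / 19698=0.00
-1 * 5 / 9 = -5 / 9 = -0.56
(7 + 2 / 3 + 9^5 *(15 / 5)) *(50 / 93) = 857200 / 9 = 95244.44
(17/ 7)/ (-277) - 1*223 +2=-428536/ 1939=-221.01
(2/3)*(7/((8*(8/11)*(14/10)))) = 55/96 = 0.57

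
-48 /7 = -6.86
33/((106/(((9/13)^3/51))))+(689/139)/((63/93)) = 84583560307/11556303486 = 7.32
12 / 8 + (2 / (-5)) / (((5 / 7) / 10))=-41 / 10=-4.10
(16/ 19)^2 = 256/ 361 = 0.71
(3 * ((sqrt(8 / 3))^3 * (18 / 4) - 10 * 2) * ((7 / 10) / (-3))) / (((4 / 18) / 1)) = 63 - 126 * sqrt(6) / 5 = 1.27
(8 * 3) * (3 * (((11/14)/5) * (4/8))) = 5.66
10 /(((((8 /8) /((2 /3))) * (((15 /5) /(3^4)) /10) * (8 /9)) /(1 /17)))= 2025 /17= 119.12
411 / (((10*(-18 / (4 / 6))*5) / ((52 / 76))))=-1781 / 8550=-0.21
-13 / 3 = -4.33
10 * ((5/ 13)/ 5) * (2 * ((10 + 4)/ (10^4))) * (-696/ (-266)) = 174/ 30875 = 0.01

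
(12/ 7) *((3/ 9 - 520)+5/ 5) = -6224/ 7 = -889.14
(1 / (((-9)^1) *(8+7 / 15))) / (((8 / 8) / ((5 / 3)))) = -25 / 1143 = -0.02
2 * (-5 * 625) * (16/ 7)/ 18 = -50000/ 63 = -793.65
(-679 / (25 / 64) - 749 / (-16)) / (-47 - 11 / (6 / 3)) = 96653 / 3000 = 32.22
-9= -9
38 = 38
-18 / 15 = -6 / 5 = -1.20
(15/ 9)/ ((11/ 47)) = 235/ 33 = 7.12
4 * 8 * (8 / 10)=128 / 5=25.60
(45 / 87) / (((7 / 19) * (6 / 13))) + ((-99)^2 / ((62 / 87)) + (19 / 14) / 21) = 3635825747 / 264306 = 13756.12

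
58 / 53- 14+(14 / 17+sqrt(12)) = -10886 / 901+2 * sqrt(3) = -8.62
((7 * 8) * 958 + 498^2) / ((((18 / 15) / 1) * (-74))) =-377065 / 111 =-3396.98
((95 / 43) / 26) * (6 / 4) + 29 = 65129 / 2236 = 29.13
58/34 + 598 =10195/17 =599.71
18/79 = 0.23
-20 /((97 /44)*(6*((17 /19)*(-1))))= 8360 /4947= 1.69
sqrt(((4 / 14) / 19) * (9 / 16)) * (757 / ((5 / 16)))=9084 * sqrt(266) / 665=222.79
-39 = -39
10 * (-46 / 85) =-92 / 17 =-5.41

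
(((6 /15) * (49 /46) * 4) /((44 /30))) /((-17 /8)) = -2352 /4301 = -0.55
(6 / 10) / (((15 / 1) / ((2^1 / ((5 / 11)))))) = 22 / 125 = 0.18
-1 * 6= -6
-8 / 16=-1 / 2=-0.50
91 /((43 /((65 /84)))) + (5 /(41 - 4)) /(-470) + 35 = 32875537 /897324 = 36.64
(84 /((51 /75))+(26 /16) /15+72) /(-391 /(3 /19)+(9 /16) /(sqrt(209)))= -1166434932256 /14764439764675 - 21551454* sqrt(209) /250995475999475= -0.08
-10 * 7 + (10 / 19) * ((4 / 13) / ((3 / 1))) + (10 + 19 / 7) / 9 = -1066447 / 15561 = -68.53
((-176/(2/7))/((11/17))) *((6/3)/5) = -380.80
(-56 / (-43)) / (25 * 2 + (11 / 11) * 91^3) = 56 / 32405703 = 0.00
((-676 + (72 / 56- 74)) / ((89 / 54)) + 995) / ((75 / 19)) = 6400549 / 46725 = 136.98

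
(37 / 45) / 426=37 / 19170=0.00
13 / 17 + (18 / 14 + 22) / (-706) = 61475 / 84014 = 0.73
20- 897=-877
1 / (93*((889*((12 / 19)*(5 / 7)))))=19 / 708660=0.00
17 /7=2.43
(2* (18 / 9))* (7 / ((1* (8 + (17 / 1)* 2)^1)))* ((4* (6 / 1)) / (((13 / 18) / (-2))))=-576 / 13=-44.31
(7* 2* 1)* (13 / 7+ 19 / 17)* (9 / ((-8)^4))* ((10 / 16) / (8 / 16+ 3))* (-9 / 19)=-71685 / 9261056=-0.01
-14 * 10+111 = -29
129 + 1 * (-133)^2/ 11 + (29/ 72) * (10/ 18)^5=81239193899/ 46766808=1737.11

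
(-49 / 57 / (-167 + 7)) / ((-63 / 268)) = -469 / 20520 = -0.02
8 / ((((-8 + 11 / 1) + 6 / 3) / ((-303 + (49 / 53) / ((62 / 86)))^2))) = 1965922410272 / 13497245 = 145653.61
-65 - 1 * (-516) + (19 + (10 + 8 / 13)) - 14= 6066 / 13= 466.62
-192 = -192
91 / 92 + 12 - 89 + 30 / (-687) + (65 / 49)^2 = -3758150817 / 50584268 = -74.29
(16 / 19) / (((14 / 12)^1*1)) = 96 / 133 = 0.72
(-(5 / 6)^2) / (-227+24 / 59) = 1475 / 481284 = 0.00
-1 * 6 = -6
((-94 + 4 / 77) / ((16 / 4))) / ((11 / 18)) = -32553 / 847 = -38.43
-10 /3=-3.33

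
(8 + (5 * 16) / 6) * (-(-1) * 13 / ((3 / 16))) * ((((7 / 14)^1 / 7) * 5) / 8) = 4160 / 63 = 66.03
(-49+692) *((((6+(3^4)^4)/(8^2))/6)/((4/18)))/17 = 83037136383/4352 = 19080224.35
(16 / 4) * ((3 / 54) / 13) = 2 / 117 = 0.02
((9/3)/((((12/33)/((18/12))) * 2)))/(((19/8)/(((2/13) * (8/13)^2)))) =6336/41743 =0.15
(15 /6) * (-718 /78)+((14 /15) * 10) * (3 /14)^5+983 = 719141075 /749112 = 959.99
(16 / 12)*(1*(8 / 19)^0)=4 / 3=1.33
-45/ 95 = -9/ 19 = -0.47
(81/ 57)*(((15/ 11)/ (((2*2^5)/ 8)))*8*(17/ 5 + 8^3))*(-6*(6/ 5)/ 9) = -834948/ 1045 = -798.99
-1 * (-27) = 27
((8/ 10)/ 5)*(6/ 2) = 12/ 25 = 0.48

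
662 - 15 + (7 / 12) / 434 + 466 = 828073 / 744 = 1113.00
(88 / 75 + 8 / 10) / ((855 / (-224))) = -33152 / 64125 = -0.52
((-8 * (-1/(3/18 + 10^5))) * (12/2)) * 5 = 1440/600001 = 0.00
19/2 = 9.50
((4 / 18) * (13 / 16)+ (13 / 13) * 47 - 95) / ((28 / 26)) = -44759 / 1008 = -44.40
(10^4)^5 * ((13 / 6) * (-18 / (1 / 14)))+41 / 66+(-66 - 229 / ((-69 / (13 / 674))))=-4655250600000000000005568803 / 85261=-54600000000000000000065.31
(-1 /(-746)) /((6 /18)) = 3 /746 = 0.00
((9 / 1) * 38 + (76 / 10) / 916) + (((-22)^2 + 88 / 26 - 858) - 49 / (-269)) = -227630547 / 8008130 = -28.42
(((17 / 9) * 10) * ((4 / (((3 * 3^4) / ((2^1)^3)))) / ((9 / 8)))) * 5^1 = 217600 / 19683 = 11.06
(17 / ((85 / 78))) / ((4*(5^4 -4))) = 0.01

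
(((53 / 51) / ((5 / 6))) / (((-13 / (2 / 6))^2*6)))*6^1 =106 / 129285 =0.00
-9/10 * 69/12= -207/40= -5.18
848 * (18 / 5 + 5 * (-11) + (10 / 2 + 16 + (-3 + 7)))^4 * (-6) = -1544695308288 / 625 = -2471512493.26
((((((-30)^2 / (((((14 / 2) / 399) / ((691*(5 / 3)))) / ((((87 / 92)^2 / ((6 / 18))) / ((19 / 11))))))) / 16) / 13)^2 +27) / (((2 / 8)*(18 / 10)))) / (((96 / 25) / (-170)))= -14836491240054145206501875 / 774850625536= -19147550187226.16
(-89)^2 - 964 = 6957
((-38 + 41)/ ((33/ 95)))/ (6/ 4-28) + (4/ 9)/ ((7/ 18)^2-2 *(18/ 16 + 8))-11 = -4850493/ 427339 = -11.35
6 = 6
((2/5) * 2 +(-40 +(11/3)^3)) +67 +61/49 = 518227/6615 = 78.34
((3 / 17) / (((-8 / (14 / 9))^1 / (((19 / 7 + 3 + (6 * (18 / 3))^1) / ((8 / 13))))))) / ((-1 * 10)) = 949 / 4080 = 0.23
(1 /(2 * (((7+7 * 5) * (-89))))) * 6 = -0.00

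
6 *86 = 516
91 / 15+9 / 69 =2138 / 345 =6.20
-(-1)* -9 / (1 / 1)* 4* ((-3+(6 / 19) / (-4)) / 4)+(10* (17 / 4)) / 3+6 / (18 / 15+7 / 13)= 291961 / 6441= 45.33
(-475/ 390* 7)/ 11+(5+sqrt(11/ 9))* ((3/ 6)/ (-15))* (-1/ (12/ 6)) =-1187/ 1716+sqrt(11)/ 180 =-0.67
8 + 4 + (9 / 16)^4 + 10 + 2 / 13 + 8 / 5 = 23.85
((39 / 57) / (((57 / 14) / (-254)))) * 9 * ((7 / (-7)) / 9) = 46228 / 1083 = 42.69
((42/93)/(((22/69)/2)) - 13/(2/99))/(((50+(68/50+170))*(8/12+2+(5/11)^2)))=-360471375/357861644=-1.01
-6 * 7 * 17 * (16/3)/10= -1904/5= -380.80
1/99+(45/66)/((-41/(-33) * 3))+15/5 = 25921/8118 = 3.19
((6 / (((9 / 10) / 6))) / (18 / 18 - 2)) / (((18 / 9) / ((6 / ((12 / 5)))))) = -50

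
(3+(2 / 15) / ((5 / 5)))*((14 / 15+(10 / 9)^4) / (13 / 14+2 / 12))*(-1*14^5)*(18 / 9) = -28529758262656 / 3772575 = -7562409.83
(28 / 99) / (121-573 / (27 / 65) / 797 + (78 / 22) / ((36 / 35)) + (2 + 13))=89264 / 43464877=0.00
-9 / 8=-1.12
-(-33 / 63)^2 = -121 / 441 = -0.27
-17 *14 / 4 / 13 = -119 / 26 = -4.58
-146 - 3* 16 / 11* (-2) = -1510 / 11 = -137.27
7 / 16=0.44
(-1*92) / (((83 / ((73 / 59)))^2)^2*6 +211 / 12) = -31351658064 / 41405017768812283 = -0.00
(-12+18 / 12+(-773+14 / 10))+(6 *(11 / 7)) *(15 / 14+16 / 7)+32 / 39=-14325361 / 19110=-749.63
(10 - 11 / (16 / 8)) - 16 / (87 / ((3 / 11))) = 2839 / 638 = 4.45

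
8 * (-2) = -16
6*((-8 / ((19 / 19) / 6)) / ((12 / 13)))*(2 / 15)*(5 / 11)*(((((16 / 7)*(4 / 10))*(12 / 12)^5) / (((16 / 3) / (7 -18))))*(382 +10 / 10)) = 477984 / 35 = 13656.69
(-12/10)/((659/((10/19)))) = -12/12521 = -0.00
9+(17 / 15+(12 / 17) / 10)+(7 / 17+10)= 5257 / 255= 20.62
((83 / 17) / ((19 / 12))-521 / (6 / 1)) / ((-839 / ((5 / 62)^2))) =4057675 / 6250274808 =0.00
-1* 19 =-19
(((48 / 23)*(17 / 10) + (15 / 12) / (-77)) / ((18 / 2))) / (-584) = -125089 / 186167520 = -0.00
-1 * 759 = -759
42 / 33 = 1.27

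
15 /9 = 5 /3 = 1.67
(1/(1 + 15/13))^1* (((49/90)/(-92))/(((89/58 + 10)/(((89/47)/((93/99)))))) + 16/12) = 23297528293/37663683120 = 0.62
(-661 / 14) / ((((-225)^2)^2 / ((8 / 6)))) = -1322 / 53820703125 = -0.00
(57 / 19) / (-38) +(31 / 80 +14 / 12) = 6727 / 4560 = 1.48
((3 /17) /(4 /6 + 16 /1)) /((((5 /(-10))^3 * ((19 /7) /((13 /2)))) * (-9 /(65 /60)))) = 1183 /48450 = 0.02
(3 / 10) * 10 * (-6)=-18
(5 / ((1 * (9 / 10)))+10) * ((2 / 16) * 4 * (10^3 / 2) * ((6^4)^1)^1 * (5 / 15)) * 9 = 15120000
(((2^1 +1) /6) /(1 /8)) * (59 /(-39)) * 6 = -472 /13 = -36.31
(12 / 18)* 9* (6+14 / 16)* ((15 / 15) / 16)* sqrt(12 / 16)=165* sqrt(3) / 128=2.23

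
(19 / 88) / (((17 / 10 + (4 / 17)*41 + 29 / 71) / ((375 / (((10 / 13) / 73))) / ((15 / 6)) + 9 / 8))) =13059082185 / 49944928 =261.47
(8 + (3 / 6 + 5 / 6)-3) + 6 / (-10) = 86 / 15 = 5.73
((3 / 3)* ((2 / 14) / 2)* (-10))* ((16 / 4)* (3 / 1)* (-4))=240 / 7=34.29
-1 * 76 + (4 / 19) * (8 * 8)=-62.53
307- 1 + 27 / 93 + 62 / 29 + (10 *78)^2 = 547228877 / 899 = 608708.43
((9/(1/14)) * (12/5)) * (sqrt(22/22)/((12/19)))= 2394/5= 478.80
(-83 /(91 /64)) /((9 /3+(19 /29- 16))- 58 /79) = 4.46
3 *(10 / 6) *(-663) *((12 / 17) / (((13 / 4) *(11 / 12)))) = -8640 / 11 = -785.45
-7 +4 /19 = -129 /19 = -6.79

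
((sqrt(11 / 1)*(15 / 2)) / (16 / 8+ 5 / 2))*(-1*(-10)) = 50*sqrt(11) / 3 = 55.28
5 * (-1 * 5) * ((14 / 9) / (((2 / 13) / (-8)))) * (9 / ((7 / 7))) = 18200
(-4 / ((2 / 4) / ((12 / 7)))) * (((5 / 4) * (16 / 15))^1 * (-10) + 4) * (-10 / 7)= -1280 / 7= -182.86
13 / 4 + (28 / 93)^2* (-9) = 9357 / 3844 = 2.43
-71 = -71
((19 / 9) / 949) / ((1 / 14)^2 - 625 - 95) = -3724 / 1205297379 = -0.00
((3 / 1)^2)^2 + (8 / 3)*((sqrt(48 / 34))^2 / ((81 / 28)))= 113329 / 1377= 82.30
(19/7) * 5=95/7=13.57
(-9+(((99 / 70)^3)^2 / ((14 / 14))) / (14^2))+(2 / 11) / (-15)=-6826738424669767 / 760953732000000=-8.97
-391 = -391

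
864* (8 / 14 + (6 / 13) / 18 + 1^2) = 125568 / 91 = 1379.87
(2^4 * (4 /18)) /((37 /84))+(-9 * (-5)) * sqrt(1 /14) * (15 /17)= 896 /111+675 * sqrt(14) /238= 18.68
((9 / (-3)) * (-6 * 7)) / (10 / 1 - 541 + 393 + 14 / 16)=-1008 / 1097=-0.92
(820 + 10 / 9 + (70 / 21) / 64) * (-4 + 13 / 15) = -2223053 / 864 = -2572.98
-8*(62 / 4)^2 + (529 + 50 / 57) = -79351 / 57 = -1392.12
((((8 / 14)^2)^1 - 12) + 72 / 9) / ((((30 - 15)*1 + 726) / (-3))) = 180 / 12103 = 0.01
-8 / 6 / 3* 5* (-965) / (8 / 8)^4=19300 / 9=2144.44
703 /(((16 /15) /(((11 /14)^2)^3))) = 18681110745 /120472576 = 155.07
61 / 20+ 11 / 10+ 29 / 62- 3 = 1003 / 620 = 1.62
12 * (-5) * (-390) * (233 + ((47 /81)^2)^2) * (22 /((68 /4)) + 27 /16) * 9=1322456681262275 /9034497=146378562.22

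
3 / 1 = 3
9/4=2.25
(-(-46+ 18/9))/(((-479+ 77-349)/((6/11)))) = -24/751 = -0.03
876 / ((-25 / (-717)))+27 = 628767 / 25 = 25150.68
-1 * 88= -88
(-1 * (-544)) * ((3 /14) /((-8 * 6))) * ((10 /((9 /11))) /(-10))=187 /63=2.97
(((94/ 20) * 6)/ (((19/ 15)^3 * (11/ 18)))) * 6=136.24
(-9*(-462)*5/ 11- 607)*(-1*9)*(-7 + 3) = 46188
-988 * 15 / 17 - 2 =-14854 / 17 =-873.76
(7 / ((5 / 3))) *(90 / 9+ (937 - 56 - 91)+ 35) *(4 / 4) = 3507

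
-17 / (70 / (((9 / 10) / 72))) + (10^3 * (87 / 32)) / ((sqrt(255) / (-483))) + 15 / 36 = 6949 / 16800 - 350175 * sqrt(255) / 68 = -82232.62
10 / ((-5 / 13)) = -26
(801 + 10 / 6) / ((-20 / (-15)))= 602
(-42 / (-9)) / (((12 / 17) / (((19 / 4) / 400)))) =0.08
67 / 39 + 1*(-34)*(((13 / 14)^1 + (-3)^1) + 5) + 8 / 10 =-132478 / 1365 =-97.05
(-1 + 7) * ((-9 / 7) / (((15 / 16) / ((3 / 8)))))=-108 / 35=-3.09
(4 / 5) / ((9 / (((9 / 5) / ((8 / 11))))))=11 / 50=0.22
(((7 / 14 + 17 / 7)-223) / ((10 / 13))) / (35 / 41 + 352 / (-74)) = 60760401 / 828940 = 73.30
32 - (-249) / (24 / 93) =7975 / 8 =996.88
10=10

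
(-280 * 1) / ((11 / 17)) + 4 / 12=-14269 / 33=-432.39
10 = 10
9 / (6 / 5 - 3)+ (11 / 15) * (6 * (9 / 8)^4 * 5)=61931 / 2048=30.24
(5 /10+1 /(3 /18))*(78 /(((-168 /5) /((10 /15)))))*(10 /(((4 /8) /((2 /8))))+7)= -845 /7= -120.71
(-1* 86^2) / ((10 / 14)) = -51772 / 5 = -10354.40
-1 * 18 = -18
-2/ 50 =-1/ 25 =-0.04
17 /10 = 1.70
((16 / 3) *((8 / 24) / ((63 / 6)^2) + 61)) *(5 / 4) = 1614140 / 3969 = 406.69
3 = 3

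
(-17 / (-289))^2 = 1 / 289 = 0.00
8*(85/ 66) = 340/ 33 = 10.30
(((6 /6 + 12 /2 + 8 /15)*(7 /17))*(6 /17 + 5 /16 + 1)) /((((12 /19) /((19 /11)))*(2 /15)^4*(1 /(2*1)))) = 145523928375 /1627648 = 89407.49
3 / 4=0.75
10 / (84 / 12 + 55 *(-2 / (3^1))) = -30 / 89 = -0.34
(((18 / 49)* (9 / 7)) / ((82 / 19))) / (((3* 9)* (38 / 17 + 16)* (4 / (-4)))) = -969 / 4359530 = -0.00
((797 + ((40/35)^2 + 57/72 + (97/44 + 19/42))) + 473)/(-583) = -2.19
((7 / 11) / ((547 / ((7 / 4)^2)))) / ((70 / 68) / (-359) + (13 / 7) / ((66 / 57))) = 14653303 / 6584768496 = 0.00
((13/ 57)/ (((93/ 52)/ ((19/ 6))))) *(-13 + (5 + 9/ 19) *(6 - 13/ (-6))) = 610766/ 47709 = 12.80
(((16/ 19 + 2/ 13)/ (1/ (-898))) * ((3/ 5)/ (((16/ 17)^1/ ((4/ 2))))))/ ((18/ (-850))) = 26601005/ 494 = 53848.19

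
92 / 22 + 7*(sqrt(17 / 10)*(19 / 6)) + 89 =133*sqrt(170) / 60 + 1025 / 11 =122.08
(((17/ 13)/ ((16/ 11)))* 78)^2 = 314721/ 64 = 4917.52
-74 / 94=-37 / 47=-0.79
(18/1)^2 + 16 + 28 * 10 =620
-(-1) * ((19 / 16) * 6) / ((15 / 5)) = 19 / 8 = 2.38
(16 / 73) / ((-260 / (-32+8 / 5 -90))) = 0.10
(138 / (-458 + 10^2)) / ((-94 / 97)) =6693 / 16826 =0.40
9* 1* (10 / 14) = 45 / 7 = 6.43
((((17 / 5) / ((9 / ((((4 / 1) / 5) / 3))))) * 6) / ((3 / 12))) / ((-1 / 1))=-544 / 225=-2.42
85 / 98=0.87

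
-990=-990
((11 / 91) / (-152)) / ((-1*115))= 0.00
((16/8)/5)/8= 1/20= 0.05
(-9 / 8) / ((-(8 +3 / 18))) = 27 / 196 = 0.14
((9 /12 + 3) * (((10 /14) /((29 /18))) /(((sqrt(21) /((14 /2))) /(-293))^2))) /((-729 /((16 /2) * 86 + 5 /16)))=-7878791975 /25056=-314447.32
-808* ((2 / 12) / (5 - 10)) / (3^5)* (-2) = -808 / 3645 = -0.22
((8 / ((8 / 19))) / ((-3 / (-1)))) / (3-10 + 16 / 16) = -19 / 18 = -1.06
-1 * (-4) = 4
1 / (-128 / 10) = -5 / 64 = -0.08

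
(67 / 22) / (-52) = -67 / 1144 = -0.06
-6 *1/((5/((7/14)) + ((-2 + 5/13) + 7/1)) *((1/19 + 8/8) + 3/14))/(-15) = 1729/84250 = 0.02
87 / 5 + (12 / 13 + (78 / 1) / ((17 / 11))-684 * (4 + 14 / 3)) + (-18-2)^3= -13859.21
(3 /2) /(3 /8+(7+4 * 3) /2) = 12 /79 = 0.15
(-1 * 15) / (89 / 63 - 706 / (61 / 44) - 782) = 57645 / 4956829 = 0.01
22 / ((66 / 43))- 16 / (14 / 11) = 37 / 21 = 1.76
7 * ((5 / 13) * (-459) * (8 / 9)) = -1098.46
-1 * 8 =-8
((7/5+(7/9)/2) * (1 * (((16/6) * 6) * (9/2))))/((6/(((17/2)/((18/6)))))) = 2737/45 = 60.82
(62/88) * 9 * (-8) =-558/11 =-50.73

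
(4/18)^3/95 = 8/69255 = 0.00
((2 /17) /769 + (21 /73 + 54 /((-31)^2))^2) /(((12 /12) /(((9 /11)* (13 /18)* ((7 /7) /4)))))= 99024531583055 /5661746612355416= 0.02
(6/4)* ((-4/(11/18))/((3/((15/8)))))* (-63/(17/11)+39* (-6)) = 630585/374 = 1686.06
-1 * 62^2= -3844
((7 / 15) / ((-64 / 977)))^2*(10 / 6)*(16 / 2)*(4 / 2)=46771921 / 34560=1353.35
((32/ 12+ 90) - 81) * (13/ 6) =455/ 18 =25.28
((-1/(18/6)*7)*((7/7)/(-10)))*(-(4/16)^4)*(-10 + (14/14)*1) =0.01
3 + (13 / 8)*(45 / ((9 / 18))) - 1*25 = 124.25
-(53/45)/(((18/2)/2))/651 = -106/263655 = -0.00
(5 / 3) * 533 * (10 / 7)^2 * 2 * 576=102336000 / 49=2088489.80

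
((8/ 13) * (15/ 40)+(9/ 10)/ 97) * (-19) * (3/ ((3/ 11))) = -632643/ 12610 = -50.17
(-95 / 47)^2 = 9025 / 2209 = 4.09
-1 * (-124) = 124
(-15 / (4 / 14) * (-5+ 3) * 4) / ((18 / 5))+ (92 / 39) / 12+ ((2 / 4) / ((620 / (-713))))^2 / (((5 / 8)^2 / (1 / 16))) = 136791893 / 1170000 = 116.92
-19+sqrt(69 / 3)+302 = sqrt(23)+283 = 287.80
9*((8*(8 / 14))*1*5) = 1440 / 7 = 205.71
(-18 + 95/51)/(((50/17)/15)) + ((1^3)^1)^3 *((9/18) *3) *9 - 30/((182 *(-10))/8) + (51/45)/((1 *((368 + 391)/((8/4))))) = -68.67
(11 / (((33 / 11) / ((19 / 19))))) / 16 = 11 / 48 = 0.23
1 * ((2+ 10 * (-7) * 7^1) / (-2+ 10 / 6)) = 1464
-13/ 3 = -4.33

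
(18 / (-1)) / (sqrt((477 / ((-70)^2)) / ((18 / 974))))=-1260 * sqrt(25811) / 25811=-7.84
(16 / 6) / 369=8 / 1107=0.01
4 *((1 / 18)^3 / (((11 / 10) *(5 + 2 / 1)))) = 5 / 56133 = 0.00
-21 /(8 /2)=-21 /4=-5.25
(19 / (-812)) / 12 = -19 / 9744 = -0.00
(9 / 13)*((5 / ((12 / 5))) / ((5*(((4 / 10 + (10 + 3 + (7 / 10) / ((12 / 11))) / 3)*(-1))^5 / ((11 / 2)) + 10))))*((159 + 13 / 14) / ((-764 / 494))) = 1326337852752000000 / 23513386468216848637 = 0.06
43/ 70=0.61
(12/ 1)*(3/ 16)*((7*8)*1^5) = 126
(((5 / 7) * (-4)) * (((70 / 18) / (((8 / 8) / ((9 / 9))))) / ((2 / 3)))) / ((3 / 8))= -400 / 9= -44.44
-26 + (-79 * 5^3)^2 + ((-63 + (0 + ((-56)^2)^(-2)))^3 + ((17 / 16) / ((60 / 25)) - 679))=277545125870821735755564617731 / 2853498041416242167808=97264873.44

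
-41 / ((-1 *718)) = 41 / 718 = 0.06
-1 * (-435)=435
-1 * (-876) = 876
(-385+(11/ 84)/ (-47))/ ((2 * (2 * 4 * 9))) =-1519991/ 568512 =-2.67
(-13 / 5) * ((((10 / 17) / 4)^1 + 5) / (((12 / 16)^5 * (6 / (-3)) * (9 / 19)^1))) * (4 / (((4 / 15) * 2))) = 5532800 / 12393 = 446.45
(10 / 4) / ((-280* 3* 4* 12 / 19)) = -19 / 16128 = -0.00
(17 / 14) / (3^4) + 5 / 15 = 395 / 1134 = 0.35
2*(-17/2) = -17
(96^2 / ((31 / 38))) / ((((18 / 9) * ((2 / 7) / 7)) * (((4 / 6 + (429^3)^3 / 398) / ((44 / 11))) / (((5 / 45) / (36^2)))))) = 47428864 / 1235840269230920279742568911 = 0.00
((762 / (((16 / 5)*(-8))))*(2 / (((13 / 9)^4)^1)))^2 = 156217626677025 / 835308258304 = 187.02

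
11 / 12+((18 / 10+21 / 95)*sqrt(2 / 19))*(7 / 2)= 11 / 12+672*sqrt(38) / 1805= 3.21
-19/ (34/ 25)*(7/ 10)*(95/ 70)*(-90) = 81225/ 68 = 1194.49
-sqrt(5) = -2.24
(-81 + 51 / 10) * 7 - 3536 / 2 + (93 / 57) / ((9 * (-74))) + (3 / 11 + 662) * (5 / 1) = 352182112 / 347985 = 1012.06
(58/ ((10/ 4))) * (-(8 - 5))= -348/ 5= -69.60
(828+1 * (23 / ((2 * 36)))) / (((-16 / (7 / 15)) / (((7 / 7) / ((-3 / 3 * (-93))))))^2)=2922311 / 35869132800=0.00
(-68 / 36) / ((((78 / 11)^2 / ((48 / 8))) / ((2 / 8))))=-2057 / 36504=-0.06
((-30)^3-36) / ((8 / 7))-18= -47349 / 2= -23674.50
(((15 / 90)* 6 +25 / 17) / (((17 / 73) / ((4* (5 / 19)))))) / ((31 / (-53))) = -3249960 / 170221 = -19.09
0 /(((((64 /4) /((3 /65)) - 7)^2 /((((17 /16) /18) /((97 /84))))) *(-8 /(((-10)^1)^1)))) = 0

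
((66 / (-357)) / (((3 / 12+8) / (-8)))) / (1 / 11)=704 / 357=1.97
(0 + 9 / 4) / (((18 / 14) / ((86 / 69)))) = 301 / 138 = 2.18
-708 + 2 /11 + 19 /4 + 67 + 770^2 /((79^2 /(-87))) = -2444288067 /274604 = -8901.14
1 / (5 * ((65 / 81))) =81 / 325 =0.25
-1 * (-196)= 196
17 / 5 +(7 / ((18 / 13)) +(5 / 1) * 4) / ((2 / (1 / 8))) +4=12911 / 1440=8.97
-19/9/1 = -19/9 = -2.11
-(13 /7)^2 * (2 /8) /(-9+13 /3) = 507 /2744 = 0.18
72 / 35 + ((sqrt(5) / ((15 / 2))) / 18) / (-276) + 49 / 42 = 677 / 210 - sqrt(5) / 37260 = 3.22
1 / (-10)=-1 / 10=-0.10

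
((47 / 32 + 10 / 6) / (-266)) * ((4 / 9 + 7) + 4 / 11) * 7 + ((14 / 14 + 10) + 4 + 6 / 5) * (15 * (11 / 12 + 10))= 957813295 / 361152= 2652.11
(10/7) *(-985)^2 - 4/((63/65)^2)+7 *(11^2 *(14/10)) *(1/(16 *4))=1760394364201/1270080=1386049.98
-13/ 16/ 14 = -13/ 224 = -0.06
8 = 8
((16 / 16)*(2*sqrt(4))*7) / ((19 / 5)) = 7.37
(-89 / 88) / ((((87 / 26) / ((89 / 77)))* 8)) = -102973 / 2358048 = -0.04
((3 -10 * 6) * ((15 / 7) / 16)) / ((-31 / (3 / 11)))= 2565 / 38192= 0.07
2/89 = 0.02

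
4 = 4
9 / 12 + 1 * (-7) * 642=-17973 / 4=-4493.25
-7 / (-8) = 7 / 8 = 0.88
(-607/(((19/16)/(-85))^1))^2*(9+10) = 681483270400/19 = 35867540547.37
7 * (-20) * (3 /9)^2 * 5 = -700 /9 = -77.78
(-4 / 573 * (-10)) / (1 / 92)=3680 / 573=6.42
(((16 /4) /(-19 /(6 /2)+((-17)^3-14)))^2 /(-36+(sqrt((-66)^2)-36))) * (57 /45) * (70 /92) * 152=-2527 /157435000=-0.00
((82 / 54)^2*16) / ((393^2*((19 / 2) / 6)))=107584 / 713091033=0.00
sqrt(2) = 1.41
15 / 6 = 5 / 2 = 2.50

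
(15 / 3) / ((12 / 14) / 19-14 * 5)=-665 / 9304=-0.07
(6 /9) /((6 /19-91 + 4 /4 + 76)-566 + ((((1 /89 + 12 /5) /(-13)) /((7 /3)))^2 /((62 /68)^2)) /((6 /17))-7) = -59883860622950 /52697438723318091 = -0.00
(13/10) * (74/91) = 37/35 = 1.06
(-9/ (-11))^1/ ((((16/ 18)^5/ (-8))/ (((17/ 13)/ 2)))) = -9034497/ 1171456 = -7.71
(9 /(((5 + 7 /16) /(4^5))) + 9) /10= 49413 /290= 170.39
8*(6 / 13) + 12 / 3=100 / 13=7.69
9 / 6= 3 / 2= 1.50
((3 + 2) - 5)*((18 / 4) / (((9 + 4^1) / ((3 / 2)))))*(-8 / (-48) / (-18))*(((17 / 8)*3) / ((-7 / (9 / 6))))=0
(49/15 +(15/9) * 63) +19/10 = 661/6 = 110.17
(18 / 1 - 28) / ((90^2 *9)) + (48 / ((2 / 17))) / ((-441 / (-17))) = 5618111 / 357210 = 15.73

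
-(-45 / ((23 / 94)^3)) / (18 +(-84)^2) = 2076460 / 4781631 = 0.43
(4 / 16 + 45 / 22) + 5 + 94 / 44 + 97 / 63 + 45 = 155153 / 2772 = 55.97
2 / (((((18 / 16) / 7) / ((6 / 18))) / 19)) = 2128 / 27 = 78.81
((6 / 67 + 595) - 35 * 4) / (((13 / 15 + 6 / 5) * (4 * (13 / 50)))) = 11434125 / 54002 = 211.74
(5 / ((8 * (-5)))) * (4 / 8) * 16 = -1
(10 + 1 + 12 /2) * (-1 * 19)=-323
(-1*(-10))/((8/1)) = 5/4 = 1.25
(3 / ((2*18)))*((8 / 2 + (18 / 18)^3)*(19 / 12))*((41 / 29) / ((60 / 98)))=38171 / 25056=1.52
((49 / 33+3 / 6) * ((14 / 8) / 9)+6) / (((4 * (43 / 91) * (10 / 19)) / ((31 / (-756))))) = -0.26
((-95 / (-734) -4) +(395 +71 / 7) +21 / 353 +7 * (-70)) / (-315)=53606267 / 190439970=0.28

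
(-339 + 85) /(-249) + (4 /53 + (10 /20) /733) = 21208625 /19346802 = 1.10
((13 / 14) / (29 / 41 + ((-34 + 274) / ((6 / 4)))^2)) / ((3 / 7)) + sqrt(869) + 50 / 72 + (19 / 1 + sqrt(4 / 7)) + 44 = 2 *sqrt(7) / 7 + sqrt(869) + 2406802495 / 37786644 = 93.93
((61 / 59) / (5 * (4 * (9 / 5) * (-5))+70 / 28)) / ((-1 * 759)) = 122 / 15897255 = 0.00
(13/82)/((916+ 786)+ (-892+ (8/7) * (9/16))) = 7/35793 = 0.00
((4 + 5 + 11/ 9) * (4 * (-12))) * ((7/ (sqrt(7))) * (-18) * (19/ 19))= 8832 * sqrt(7)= 23367.28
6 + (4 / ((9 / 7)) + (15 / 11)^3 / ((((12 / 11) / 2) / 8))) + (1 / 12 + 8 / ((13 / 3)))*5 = 3168259 / 56628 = 55.95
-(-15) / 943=15 / 943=0.02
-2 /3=-0.67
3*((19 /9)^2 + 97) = 304.37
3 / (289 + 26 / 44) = 66 / 6371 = 0.01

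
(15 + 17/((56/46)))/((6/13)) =10543/168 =62.76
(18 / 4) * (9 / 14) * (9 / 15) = 243 / 140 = 1.74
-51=-51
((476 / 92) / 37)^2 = 14161 / 724201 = 0.02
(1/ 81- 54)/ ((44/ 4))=-4373/ 891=-4.91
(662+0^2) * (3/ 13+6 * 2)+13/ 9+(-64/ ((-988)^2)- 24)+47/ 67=297063424768/ 36788427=8074.92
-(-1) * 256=256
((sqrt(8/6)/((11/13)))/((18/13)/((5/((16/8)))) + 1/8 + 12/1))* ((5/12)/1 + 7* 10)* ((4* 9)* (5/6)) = 28561000* sqrt(3)/217569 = 227.37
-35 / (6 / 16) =-280 / 3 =-93.33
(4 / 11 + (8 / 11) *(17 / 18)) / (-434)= -0.00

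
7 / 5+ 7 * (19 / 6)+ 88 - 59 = 1577 / 30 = 52.57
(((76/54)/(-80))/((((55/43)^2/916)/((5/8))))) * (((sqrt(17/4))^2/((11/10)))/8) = -136764983/45999360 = -2.97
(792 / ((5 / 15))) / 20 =594 / 5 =118.80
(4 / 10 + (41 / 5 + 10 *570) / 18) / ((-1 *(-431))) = 28577 / 38790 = 0.74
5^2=25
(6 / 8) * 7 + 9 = 57 / 4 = 14.25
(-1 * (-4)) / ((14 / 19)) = 38 / 7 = 5.43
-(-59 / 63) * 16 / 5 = 944 / 315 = 3.00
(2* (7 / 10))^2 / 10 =49 / 250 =0.20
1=1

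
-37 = -37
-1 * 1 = -1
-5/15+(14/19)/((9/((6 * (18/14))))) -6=-325/57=-5.70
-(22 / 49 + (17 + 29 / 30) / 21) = -1.30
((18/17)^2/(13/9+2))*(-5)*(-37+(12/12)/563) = 303701400/5043917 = 60.21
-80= -80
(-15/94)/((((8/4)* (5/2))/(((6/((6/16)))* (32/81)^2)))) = -8192/102789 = -0.08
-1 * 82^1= -82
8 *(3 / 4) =6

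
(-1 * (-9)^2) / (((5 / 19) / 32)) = -49248 / 5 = -9849.60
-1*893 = -893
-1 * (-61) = 61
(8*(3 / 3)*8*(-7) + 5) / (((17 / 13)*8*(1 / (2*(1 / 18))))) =-5759 / 1224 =-4.71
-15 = -15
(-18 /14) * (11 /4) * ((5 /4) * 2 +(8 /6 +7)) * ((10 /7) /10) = -2145 /392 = -5.47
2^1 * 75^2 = 11250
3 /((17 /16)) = 48 /17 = 2.82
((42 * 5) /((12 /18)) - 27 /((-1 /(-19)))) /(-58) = 99 /29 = 3.41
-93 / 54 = -31 / 18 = -1.72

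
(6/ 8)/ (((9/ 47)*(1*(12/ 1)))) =47/ 144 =0.33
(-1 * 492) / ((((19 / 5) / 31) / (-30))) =2287800 / 19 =120410.53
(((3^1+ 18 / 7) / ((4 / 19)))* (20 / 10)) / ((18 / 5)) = 1235 / 84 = 14.70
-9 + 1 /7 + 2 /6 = -179 /21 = -8.52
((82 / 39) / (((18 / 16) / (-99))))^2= 52070656 / 1521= 34234.49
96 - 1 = 95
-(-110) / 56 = 55 / 28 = 1.96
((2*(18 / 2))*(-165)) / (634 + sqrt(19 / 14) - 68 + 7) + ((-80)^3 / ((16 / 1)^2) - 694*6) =-28357187608 / 4596587 + 2970*sqrt(266) / 4596587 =-6169.17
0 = 0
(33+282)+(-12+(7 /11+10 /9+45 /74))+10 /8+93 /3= 4946597 /14652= 337.61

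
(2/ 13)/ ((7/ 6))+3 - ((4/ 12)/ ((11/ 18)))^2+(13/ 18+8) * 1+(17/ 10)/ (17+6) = 132545459/ 11396385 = 11.63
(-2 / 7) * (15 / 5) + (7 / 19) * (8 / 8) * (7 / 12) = -1025 / 1596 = -0.64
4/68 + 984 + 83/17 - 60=15792/17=928.94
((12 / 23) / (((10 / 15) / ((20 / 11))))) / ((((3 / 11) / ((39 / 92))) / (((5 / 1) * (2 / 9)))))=1300 / 529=2.46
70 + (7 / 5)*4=378 / 5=75.60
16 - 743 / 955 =14537 / 955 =15.22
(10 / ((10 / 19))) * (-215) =-4085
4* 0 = 0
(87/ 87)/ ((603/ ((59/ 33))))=59/ 19899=0.00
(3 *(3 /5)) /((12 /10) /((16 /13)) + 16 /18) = 648 /671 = 0.97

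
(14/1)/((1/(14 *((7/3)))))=457.33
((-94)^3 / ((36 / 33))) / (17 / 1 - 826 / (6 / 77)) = 1142053 / 15875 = 71.94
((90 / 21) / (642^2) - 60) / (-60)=5770295 / 5770296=1.00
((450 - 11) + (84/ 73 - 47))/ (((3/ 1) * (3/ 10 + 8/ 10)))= 287000/ 2409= 119.14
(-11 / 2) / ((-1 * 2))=11 / 4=2.75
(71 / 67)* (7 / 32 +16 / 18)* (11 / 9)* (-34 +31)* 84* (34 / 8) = -29647541 / 19296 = -1536.46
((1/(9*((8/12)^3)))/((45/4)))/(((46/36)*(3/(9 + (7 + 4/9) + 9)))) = 229/1035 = 0.22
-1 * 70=-70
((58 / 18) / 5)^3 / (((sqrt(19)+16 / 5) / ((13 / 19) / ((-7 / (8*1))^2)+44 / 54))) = -16758559904 / 100328679675+1047409994*sqrt(19) / 20065735935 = 0.06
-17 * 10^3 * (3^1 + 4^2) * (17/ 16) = -686375/ 2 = -343187.50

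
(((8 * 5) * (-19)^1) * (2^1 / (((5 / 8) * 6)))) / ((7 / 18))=-7296 / 7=-1042.29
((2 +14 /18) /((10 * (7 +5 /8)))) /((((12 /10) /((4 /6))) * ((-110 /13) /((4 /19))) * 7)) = -0.00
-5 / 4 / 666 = -5 / 2664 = -0.00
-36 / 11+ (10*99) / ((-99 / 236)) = -25996 / 11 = -2363.27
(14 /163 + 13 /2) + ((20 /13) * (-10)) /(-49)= 1432839 /207662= 6.90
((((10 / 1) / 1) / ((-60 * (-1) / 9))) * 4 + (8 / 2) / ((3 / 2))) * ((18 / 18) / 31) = 26 / 93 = 0.28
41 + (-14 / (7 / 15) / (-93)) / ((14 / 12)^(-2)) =23123 / 558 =41.44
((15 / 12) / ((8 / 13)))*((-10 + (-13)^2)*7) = 72345 / 32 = 2260.78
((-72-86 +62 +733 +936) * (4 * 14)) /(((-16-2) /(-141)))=2070068 /3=690022.67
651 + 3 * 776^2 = 1807179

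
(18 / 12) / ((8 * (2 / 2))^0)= 3 / 2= 1.50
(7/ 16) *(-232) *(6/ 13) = -609/ 13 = -46.85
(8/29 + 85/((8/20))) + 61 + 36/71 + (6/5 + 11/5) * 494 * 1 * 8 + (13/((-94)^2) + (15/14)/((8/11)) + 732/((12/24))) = 38655684121183/2547065360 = 15176.56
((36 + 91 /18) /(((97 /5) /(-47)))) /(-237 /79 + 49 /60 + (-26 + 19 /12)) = 868325 /232218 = 3.74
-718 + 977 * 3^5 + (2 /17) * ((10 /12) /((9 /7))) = 236693.08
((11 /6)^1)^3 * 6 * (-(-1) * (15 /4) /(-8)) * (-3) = 6655 /128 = 51.99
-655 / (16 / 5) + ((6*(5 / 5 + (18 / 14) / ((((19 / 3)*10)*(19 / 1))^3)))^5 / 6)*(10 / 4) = 3035.31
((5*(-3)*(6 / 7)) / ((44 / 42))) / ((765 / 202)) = -3.24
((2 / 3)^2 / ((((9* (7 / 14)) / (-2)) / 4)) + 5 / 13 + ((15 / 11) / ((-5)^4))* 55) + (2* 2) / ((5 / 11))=8.51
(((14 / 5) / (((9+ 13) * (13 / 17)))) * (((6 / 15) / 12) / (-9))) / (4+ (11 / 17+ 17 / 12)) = -4046 / 39800475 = -0.00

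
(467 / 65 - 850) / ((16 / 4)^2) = -54783 / 1040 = -52.68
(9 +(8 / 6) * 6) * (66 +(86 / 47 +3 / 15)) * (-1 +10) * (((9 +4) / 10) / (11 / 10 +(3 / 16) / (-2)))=508770288 / 37835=13447.08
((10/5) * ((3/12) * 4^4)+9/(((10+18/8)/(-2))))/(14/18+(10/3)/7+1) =56.14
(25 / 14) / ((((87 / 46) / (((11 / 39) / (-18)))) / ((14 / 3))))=-6325 / 91611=-0.07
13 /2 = 6.50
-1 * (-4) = 4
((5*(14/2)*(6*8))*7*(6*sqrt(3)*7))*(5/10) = 246960*sqrt(3) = 427747.27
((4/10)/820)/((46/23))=1/4100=0.00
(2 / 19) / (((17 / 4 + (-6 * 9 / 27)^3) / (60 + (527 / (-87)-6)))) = -33368 / 24795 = -1.35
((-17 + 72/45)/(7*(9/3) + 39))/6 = -0.04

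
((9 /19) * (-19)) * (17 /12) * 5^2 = -1275 /4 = -318.75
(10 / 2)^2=25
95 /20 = 19 /4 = 4.75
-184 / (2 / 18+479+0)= -207 / 539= -0.38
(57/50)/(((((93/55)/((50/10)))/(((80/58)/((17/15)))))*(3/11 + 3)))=57475/45849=1.25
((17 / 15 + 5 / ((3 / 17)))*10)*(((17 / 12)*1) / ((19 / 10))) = 37570 / 171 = 219.71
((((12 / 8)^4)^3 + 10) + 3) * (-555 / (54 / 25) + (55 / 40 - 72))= -13789890065 / 294912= -46759.34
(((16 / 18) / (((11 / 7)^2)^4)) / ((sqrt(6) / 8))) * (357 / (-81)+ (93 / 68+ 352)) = 29547648939928 * sqrt(6) / 2656549612233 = 27.24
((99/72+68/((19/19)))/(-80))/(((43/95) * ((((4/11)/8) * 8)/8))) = -115995/2752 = -42.15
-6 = -6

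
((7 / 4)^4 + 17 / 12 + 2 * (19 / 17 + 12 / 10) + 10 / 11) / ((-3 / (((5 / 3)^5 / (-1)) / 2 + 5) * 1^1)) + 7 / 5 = 9620455811 / 1046960640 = 9.19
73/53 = 1.38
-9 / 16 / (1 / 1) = -9 / 16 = -0.56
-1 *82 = -82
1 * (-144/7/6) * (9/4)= -7.71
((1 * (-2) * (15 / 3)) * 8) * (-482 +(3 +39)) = 35200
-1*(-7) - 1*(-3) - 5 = 5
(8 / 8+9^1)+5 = 15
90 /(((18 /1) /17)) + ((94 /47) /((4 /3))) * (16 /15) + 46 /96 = 20899 /240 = 87.08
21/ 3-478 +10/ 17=-470.41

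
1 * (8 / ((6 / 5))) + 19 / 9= 8.78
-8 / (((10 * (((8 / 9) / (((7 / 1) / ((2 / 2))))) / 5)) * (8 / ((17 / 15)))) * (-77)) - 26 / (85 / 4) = -17437 / 14960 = -1.17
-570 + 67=-503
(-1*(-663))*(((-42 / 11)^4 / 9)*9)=2063054448 / 14641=140909.39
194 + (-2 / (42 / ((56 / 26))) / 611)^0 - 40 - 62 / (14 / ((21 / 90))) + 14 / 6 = 1563 / 10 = 156.30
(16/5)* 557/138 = 4456/345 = 12.92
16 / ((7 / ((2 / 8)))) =4 / 7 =0.57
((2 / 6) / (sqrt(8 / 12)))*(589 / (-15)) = -589*sqrt(6) / 90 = -16.03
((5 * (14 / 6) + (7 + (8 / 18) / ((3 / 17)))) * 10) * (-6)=-11440 / 9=-1271.11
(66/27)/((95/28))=616/855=0.72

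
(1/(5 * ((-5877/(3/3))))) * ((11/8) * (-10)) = 0.00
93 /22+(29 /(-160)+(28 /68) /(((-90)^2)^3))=402091582106327 /99379467000000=4.05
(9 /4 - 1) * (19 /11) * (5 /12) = 475 /528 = 0.90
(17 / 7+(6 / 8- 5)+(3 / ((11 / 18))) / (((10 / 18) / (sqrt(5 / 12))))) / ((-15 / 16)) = 68 / 35- 432 *sqrt(15) / 275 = -4.14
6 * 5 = 30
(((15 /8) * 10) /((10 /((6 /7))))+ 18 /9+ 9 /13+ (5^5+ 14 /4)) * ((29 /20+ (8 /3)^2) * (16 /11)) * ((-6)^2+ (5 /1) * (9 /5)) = 1757262399 /1001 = 1755506.89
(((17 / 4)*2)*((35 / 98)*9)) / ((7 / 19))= 14535 / 196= 74.16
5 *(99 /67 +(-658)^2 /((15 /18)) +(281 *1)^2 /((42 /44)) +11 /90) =25422215477 /8442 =3011397.24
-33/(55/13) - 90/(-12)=-3/10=-0.30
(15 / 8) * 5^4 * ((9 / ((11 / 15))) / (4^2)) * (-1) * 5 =-6328125 / 1408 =-4494.41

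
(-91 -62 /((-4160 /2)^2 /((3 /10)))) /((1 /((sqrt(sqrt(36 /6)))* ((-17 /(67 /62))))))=1037405873011* 6^(1 /4) /724672000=2240.50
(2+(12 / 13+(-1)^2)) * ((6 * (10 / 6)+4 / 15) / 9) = 2618 / 585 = 4.48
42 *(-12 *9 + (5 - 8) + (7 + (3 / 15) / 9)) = -4367.07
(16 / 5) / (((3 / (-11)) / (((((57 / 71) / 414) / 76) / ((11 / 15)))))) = -2 / 4899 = -0.00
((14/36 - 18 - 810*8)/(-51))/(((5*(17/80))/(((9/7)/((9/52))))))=48654112/54621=890.76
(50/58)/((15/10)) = 50/87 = 0.57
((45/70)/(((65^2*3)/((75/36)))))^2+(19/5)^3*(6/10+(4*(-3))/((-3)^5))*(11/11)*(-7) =-249.43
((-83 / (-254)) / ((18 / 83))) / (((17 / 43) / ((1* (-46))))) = -6813221 / 38862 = -175.32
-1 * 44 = -44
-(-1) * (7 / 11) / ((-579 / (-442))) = 3094 / 6369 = 0.49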